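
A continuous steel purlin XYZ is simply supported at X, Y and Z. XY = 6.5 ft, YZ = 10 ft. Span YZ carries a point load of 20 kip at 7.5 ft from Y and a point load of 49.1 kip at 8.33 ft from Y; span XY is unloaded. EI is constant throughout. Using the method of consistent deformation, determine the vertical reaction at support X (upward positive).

R_X = -5.901 kip

Insert a hinge at Y; M_Y is the redundant, and each span becomes simply supported.
End slopes at the hinge Y, treating each span as simply supported:
  span YZ: point load 20 at a = 7.5: Pab(L + b)/(6LEI) = 78.12/EI
  span YZ: point load 49.1 at a = 8.33: Pab(L + b)/(6LEI) = 132.9/EI
  relative rotation θ_0 = (0 + 211)/EI = 211/EI
A unit hogging moment at Y produces rotation L₁/(3EI) + L₂/(3EI) = 5.5/EI.
Compatibility: M_Y·(L₁+L₂)/(3EI) = θ_0, giving M_Y = 38.36 kip·ft (hogging).
Span XY, ΣM about X with M_Y applied at Y: R_Y^{XY}·6.5 = 0 + 38.36, so R_Y^{XY} = 5.901 kip and R_X = 0 − 5.901 = -5.901 kip.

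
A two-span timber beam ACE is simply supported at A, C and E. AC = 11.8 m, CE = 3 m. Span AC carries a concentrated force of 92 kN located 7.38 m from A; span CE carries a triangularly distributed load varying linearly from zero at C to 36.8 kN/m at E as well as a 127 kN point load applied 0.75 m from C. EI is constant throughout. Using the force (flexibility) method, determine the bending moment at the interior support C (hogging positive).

M_C = 181.4 kN·m

Insert a hinge at C; M_C is the redundant, and each span becomes simply supported.
End slopes at the hinge C, treating each span as simply supported:
  span AC: point load 92 at a = 7.38: Pab(L + a)/(6LEI) = 813/EI
  span CE: triangular load, peak 36.8: 7w₀L³/(360EI) = 19.32/EI
  span CE: point load 127 at a = 0.75: Pab(L + b)/(6LEI) = 62.51/EI
  relative rotation θ_0 = (813 + 81.83)/EI = 894.8/EI
A unit hogging moment at C produces rotation L₁/(3EI) + L₂/(3EI) = 4.933/EI.
Compatibility: M_C·(L₁+L₂)/(3EI) = θ_0, giving M_C = 181.4 kN·m (hogging).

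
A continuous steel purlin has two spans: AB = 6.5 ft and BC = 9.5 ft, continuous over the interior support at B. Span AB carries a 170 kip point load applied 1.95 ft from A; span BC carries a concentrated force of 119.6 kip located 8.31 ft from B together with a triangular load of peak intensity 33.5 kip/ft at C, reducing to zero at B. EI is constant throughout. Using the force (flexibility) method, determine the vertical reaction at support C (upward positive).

Take M_B as the redundant. Released structure: two simple spans AB and BC with a hinge at B.
End slopes at the hinge B, treating each span as simply supported:
  span AB: point load 170 at a = 1.95: Pab(L + a)/(6LEI) = 326.8/EI
  span BC: point load 119.6 at a = 8.31: Pab(L + b)/(6LEI) = 221.8/EI
  span BC: triangular load, peak 33.5: 7w₀L³/(360EI) = 558.5/EI
  relative rotation θ_0 = (326.8 + 780.3)/EI = 1107/EI
A unit hogging moment at B produces rotation L₁/(3EI) + L₂/(3EI) = 5.333/EI.
Compatibility: M_B·(L₁+L₂)/(3EI) = θ_0, giving M_B = 207.6 kip·ft (hogging).
Span BC, ΣM about C: R_B^{BC}·9.5 = 646.2 + 207.6, so R_B^{BC} = 89.87 kip and R_C = 278.7 − 89.87 = 188.9 kip.

R_C = 188.9 kip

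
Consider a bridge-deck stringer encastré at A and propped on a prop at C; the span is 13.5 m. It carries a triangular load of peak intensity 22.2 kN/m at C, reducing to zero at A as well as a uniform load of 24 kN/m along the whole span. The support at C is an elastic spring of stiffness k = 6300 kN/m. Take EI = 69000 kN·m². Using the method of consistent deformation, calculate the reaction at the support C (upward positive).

R_C = 201.2 kN

Choose R_C as the redundant. The primary structure is the cantilever fixed at A.
Primary-structure tip deflection at C by superposition:
  triangular load, peak 22.2 at the free end: 11w₀L⁴/(120EI) = 67593/EI
  UDL 24: wL⁴/(8EI) = 99645/EI
  δ_0 = 167238/EI
Flexibility coefficient — unit upward force at C: δ_{CC} = L³/(3EI) = 820.1/EI.
With EI = 69000 kN·m²: δ_0 = 2.4237 m and δ_{CC} = 0.011886 m/kN.
Compatibility — the spring shortens by R_C/k under the reaction it provides: δ_0 − R_C·δ_{CC} = R_C/k. With 1/k = 0.000159 m/kN, R_C = δ_0 / (δ_{CC} + 1/k) = 2.4237 / (0.011886 + 0.000159) = 201.2 kN.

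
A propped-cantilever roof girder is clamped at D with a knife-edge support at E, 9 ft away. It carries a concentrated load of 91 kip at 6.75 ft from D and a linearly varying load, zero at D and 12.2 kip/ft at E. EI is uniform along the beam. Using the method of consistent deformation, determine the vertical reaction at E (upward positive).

R_E = 87.78 kip

Choose R_E as the redundant. The primary structure is the cantilever fixed at D.
Downward deflection at the released point E due to the loads:
  point load 91 at a = 6.75: Pa²(3L − a)/(6EI) = 13993/EI
  triangular load, peak 12.2 at the free end: 11w₀L⁴/(120EI) = 7337/EI
  δ_0 = 21331/EI
Flexibility coefficient — unit upward force at E: δ_{EE} = L³/(3EI) = 243/EI.
Compatibility at E: δ_0 − R_E·δ_{EE} = 0, so R_E = 21331/243 = 87.78 kip.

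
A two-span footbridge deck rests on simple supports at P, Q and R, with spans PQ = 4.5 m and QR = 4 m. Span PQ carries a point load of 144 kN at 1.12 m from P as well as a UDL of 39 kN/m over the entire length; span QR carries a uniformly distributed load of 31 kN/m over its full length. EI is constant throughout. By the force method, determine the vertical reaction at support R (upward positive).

Release continuity at Q by inserting a hinge; the redundant is the internal moment M_Q. The primary structure is two simply-supported spans PQ and QR.
End slopes at the hinge Q, treating each span as simply supported:
  span PQ: point load 144 at a = 1.12: Pab(L + a)/(6LEI) = 113.5/EI
  span PQ: UDL 39: wL³/(24EI) = 148.1/EI
  span QR: UDL 31: wL³/(24EI) = 82.67/EI
  relative rotation θ_0 = (261.5 + 82.67)/EI = 344.2/EI
A unit hogging moment at Q produces rotation L₁/(3EI) + L₂/(3EI) = 2.833/EI.
Slope continuity at Q: θ_0 = M_Q·2.833/EI, so M_Q = 344.2/2.833 = 121.5 kN·m (hogging).
Span QR, ΣM about R: R_Q^{QR}·4 = 248 + 121.5, so R_Q^{QR} = 92.37 kN and R_R = 124 − 92.37 = 31.63 kN.

R_R = 31.63 kN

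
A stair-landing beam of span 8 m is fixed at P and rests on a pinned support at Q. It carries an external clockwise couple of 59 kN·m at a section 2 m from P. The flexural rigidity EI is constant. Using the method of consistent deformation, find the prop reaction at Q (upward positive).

Choose R_Q as the redundant. The primary structure is the cantilever fixed at P.
Downward deflection at the released point Q due to the loads:
  clockwise couple 59 at a = 2: M₀a(2L − a)/(2EI) = 826/EI
Tip deflection under a unit load at Q: L³/(3EI) = 170.7/EI.
The prop prevents deflection at Q: R_Q = δ_0/δ_{QQ} = 826/170.7 = 4.84 kN.

R_Q = 4.84 kN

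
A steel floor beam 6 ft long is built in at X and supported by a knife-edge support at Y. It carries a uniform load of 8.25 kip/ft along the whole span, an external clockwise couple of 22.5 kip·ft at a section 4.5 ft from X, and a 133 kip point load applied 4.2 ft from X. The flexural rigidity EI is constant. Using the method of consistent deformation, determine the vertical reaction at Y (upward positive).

R_Y = 98.78 kip

Choose R_Y as the redundant. The primary structure is the cantilever fixed at X.
Downward deflection at the released point Y due to the loads:
  UDL 8.25: wL⁴/(8EI) = 1336/EI
  clockwise couple 22.5 at a = 4.5: M₀a(2L − a)/(2EI) = 379.7/EI
  point load 133 at a = 4.2: Pa²(3L − a)/(6EI) = 5396/EI
  δ_0 = 7112/EI
Tip deflection under a unit load at Y: L³/(3EI) = 72/EI.
Compatibility at Y: δ_0 − R_Y·δ_{YY} = 0, so R_Y = 7112/72 = 98.78 kip.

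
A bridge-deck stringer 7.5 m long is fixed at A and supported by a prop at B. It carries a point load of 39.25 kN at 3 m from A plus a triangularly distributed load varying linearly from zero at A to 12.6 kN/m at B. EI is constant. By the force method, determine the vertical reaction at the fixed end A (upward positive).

R_A = 52.35 kN

Choose R_B as the redundant. The primary structure is the cantilever fixed at A.
Deflection at B on the released cantilever, summing each load's contribution:
  point load 39.25 at a = 3: Pa²(3L − a)/(6EI) = 1148/EI
  triangular load, peak 12.6 at the free end: 11w₀L⁴/(120EI) = 3654/EI
  δ_0 = 4803/EI
Tip deflection under a unit load at B: L³/(3EI) = 140.6/EI.
Compatibility at B: δ_0 − R_B·δ_{BB} = 0, so R_B = 4803/140.6 = 34.15 kN.
Vertical equilibrium: R_A = ΣP − R_B = 86.5 − 34.15 = 52.35 kN.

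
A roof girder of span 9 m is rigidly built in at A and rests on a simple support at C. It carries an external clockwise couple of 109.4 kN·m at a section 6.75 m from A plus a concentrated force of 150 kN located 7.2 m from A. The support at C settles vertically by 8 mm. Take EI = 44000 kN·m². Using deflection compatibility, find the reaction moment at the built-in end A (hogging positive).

M_A = 98.19 kN·m

Take the reaction at C as the redundant and release it; the primary structure is a cantilever fixed at A.
Deflection at C on the released cantilever, summing each load's contribution:
  clockwise couple 109.4 at a = 6.75: M₀a(2L − a)/(2EI) = 4154/EI
  point load 150 at a = 7.2: Pa²(3L − a)/(6EI) = 25661/EI
  δ_0 = 29815/EI
Flexibility coefficient — unit upward force at C: δ_{CC} = L³/(3EI) = 243/EI.
With EI = 44000 kN·m²: δ_0 = 0.6776 m and δ_{CC} = 0.005523 m/kN.
Compatibility — the beam at C must follow the support down by 0.008 m: δ_0 − R_C·δ_{CC} = 0.008, so R_C = (0.6776 − 0.008)/0.005523 = 121.2 kN.
Moment equilibrium about A: M_A = Σ(load moments about A) − R_C·L = 1189 − 121.2×9 = 98.19 kN·m.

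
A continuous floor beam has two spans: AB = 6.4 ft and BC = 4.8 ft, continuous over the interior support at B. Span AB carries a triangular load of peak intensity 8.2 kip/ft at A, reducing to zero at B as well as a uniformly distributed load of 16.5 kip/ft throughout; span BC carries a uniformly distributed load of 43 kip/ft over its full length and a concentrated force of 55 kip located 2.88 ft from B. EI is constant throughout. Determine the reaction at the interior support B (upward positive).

R_B = 234.7 kip

Take M_B as the redundant. Released structure: two simple spans AB and BC with a hinge at B.
Rotations at B on the released spans (each span's end-slope, ×1/EI):
  span AB: triangular load, peak 8.2: 7w₀L³/(360EI) = 41.8/EI
  span AB: UDL 16.5: wL³/(24EI) = 180.2/EI
  span BC: UDL 43: wL³/(24EI) = 198.1/EI
  span BC: point load 55 at a = 2.88: Pab(L + b)/(6LEI) = 70.96/EI
  relative rotation θ_0 = (222 + 269.1)/EI = 491.1/EI
A unit hogging moment at B produces rotation L₁/(3EI) + L₂/(3EI) = 3.733/EI.
Compatibility: M_B·(L₁+L₂)/(3EI) = θ_0, giving M_B = 131.6 kip·ft (hogging).
Span AB, ΣM about A with M_B applied at B: R_B^{AB}·6.4 = 393.9 + 131.6, so R_B^{AB} = 82.1 kip and R_A = 131.8 − 82.1 = 49.74 kip.
Span BC, ΣM about C: R_B^{BC}·4.8 = 601 + 131.6, so R_B^{BC} = 152.6 kip and R_C = 261.4 − 152.6 = 108.8 kip.
R_B = 82.1 + 152.6 = 234.7 kip.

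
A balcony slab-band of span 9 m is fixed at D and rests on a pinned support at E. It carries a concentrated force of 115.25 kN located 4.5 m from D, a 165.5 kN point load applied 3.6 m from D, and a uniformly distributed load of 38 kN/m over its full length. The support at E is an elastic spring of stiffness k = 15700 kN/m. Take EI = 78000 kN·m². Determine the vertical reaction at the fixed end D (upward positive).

R_D = 428 kN

Release the roller at E. Primary structure: cantilever fixed at D.
Deflection at E on the released cantilever, summing each load's contribution:
  point load 115.25 at a = 4.5: Pa²(3L − a)/(6EI) = 8752/EI
  point load 165.5 at a = 3.6: Pa²(3L − a)/(6EI) = 8365/EI
  UDL 38: wL⁴/(8EI) = 31165/EI
  δ_0 = 48282/EI
Tip deflection under a unit load at E: L³/(3EI) = 243/EI.
With EI = 78000 kN·m²: δ_0 = 0.61899 m and δ_{EE} = 0.003115 m/kN.
Compatibility — the spring shortens by R_E/k under the reaction it provides: δ_0 − R_E·δ_{EE} = R_E/k. With 1/k = 0.000064 m/kN, R_E = δ_0 / (δ_{EE} + 1/k) = 0.61899 / (0.003115 + 0.000064) = 194.7 kN.
Vertical equilibrium: R_D = ΣP − R_E = 622.8 − 194.7 = 428 kN.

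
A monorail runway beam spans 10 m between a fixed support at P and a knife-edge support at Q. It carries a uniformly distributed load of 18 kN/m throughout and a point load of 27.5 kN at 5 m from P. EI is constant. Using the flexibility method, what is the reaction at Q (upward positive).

R_Q = 76.09 kN

Release the roller at Q. Primary structure: cantilever fixed at P.
Deflection at Q on the released cantilever, summing each load's contribution:
  UDL 18: wL⁴/(8EI) = 22500/EI
  point load 27.5 at a = 5: Pa²(3L − a)/(6EI) = 2865/EI
  δ_0 = 25365/EI
Flexibility coefficient — unit upward force at Q: δ_{QQ} = L³/(3EI) = 333.3/EI.
The prop prevents deflection at Q: R_Q = δ_0/δ_{QQ} = 25365/333.3 = 76.09 kN.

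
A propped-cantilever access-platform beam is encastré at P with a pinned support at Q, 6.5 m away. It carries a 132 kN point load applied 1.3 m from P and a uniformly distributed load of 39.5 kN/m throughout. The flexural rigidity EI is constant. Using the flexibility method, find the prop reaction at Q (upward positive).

Release the roller at Q. Primary structure: cantilever fixed at P.
Free-end deflection of the primary structure under the applied loading (downward +):
  point load 132 at a = 1.3: Pa²(3L − a)/(6EI) = 676.7/EI
  UDL 39.5: wL⁴/(8EI) = 8814/EI
  δ_0 = 9490/EI
Flexibility coefficient — unit upward force at Q: δ_{QQ} = L³/(3EI) = 91.54/EI.
Compatibility at Q: δ_0 − R_Q·δ_{QQ} = 0, so R_Q = 9490/91.54 = 103.7 kN.

R_Q = 103.7 kN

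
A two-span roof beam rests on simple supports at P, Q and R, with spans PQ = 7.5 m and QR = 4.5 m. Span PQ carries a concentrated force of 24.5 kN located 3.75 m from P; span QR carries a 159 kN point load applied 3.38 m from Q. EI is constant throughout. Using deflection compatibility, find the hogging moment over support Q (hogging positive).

M_Q = 52.85 kN·m

Take M_Q as the redundant. Released structure: two simple spans PQ and QR with a hinge at Q.
Rotations at Q on the released spans (each span's end-slope, ×1/EI):
  span PQ: point load 24.5 at a = 3.75: Pab(L + a)/(6LEI) = 86.13/EI
  span QR: point load 159 at a = 3.38: Pab(L + b)/(6LEI) = 125.3/EI
  relative rotation θ_0 = (86.13 + 125.3)/EI = 211.4/EI
A unit hogging moment at Q produces rotation L₁/(3EI) + L₂/(3EI) = 4/EI.
Compatibility: M_Q·(L₁+L₂)/(3EI) = θ_0, giving M_Q = 52.85 kN·m (hogging).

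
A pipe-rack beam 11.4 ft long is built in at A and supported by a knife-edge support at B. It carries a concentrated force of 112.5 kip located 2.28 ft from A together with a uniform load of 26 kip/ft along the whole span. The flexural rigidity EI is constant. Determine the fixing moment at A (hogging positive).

Choose R_B as the redundant. The primary structure is the cantilever fixed at A.
Downward deflection at the released point B due to the loads:
  point load 112.5 at a = 2.28: Pa²(3L − a)/(6EI) = 3111/EI
  UDL 26: wL⁴/(8EI) = 54891/EI
  δ_0 = 58002/EI
Flexibility coefficient — unit upward force at B: δ_{BB} = L³/(3EI) = 493.8/EI.
Compatibility at B: δ_0 − R_B·δ_{BB} = 0, so R_B = 58002/493.8 = 117.5 kip.
Moment equilibrium about A: M_A = Σ(load moments about A) − R_B·L = 1946 − 117.5×11.4 = 607 kip·ft.

M_A = 607 kip·ft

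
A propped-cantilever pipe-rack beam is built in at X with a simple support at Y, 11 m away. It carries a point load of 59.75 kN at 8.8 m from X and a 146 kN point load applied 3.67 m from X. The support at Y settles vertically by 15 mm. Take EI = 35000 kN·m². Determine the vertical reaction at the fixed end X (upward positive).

R_X = 143.2 kN

Release the roller at Y. Primary structure: cantilever fixed at X.
Primary-structure tip deflection at Y by superposition:
  point load 59.75 at a = 8.8: Pa²(3L − a)/(6EI) = 18662/EI
  point load 146 at a = 3.67: Pa²(3L − a)/(6EI) = 9613/EI
  δ_0 = 28275/EI
Flexibility coefficient — unit upward force at Y: δ_{YY} = L³/(3EI) = 443.7/EI.
With EI = 35000 kN·m²: δ_0 = 0.80786 m and δ_{YY} = 0.012676 m/kN.
Compatibility — the beam at Y must follow the support down by 0.015 m: δ_0 − R_Y·δ_{YY} = 0.015, so R_Y = (0.80786 − 0.015)/0.012676 = 62.55 kN.
Vertical equilibrium: R_X = ΣP − R_Y = 205.8 − 62.55 = 143.2 kN.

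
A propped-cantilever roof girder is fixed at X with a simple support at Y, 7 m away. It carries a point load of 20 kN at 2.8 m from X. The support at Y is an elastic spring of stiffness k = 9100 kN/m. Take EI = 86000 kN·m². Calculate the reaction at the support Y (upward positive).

R_Y = 3.842 kN

Release the roller at Y. Primary structure: cantilever fixed at X.
Primary-structure tip deflection at Y by superposition:
  point load 20 at a = 2.8: Pa²(3L − a)/(6EI) = 475.6/EI
Tip deflection under a unit load at Y: L³/(3EI) = 114.3/EI.
With EI = 86000 kN·m²: δ_0 = 0.005531 m and δ_{YY} = 0.001329 m/kN.
Compatibility — the spring shortens by R_Y/k under the reaction it provides: δ_0 − R_Y·δ_{YY} = R_Y/k. With 1/k = 0.00011 m/kN, R_Y = δ_0 / (δ_{YY} + 1/k) = 0.005531 / (0.001329 + 0.00011) = 3.842 kN.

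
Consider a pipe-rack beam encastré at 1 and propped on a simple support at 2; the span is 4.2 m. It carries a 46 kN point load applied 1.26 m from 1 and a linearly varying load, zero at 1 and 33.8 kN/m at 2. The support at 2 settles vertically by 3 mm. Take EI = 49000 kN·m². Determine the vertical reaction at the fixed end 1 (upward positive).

R_1 = 78.3 kN

Release the roller at 2. Primary structure: cantilever fixed at 1.
Deflection at 2 on the released cantilever, summing each load's contribution:
  point load 46 at a = 1.26: Pa²(3L − a)/(6EI) = 138/EI
  triangular load, peak 33.8 at the free end: 11w₀L⁴/(120EI) = 964.1/EI
  δ_0 = 1102/EI
Flexibility coefficient — unit upward force at 2: δ_{22} = L³/(3EI) = 24.7/EI.
With EI = 49000 kN·m²: δ_0 = 0.022493 m and δ_{22} = 0.000504 m/kN.
Compatibility — the beam at 2 must follow the support down by 0.003 m: δ_0 − R_2·δ_{22} = 0.003, so R_2 = (0.022493 − 0.003)/0.000504 = 38.68 kN.
Vertical equilibrium: R_1 = ΣP − R_2 = 117 − 38.68 = 78.3 kN.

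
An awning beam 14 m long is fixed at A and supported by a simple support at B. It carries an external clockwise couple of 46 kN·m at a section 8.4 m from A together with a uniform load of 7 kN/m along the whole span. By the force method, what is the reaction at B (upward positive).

R_B = 40.89 kN

Take the reaction at B as the redundant and release it; the primary structure is a cantilever fixed at A.
Free-end deflection of the primary structure under the applied loading (downward +):
  clockwise couple 46 at a = 8.4: M₀a(2L − a)/(2EI) = 3787/EI
  UDL 7: wL⁴/(8EI) = 33614/EI
  δ_0 = 37401/EI
Tip deflection under a unit load at B: L³/(3EI) = 914.7/EI.
Compatibility at B: δ_0 − R_B·δ_{BB} = 0, so R_B = 37401/914.7 = 40.89 kN.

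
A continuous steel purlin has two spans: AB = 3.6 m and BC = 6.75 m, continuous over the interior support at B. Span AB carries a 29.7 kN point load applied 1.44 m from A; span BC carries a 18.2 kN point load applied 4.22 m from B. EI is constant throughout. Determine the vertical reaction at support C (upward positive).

R_C = 8.541 kN

Insert a hinge at B; M_B is the redundant, and each span becomes simply supported.
End slopes at the hinge B, treating each span as simply supported:
  span AB: point load 29.7 at a = 1.44: Pab(L + a)/(6LEI) = 21.56/EI
  span BC: point load 18.2 at a = 4.22: Pab(L + b)/(6LEI) = 44.52/EI
  relative rotation θ_0 = (21.56 + 44.52)/EI = 66.08/EI
A unit hogging moment at B produces rotation L₁/(3EI) + L₂/(3EI) = 3.45/EI.
Compatibility: M_B·(L₁+L₂)/(3EI) = θ_0, giving M_B = 19.15 kN·m (hogging).
Span BC, ΣM about C: R_B^{BC}·6.75 = 46.05 + 19.15, so R_B^{BC} = 9.659 kN and R_C = 18.2 − 9.659 = 8.541 kN.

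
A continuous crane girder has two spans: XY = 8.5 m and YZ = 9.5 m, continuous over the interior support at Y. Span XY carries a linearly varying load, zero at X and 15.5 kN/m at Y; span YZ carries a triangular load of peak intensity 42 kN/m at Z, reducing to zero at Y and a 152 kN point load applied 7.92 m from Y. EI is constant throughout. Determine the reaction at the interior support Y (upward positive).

Insert a hinge at Y; M_Y is the redundant, and each span becomes simply supported.
Discontinuity in slope at Y on the released structure — sum the simple-span end rotations:
  span XY: triangular load, peak 15.5: w₀L³/(45EI) = 211.5/EI
  span YZ: triangular load, peak 42: 7w₀L³/(360EI) = 700.2/EI
  span YZ: point load 152 at a = 7.92: Pab(L + b)/(6LEI) = 369.7/EI
  relative rotation θ_0 = (211.5 + 1070)/EI = 1281/EI
A unit hogging moment at Y produces rotation L₁/(3EI) + L₂/(3EI) = 6/EI.
Slope continuity at Y: θ_0 = M_Y·6/EI, so M_Y = 1281/6 = 213.6 kN·m (hogging).
Span XY, ΣM about X with M_Y applied at Y: R_Y^{XY}·8.5 = 373.3 + 213.6, so R_Y^{XY} = 69.04 kN and R_X = 65.88 − 69.04 = -3.168 kN.
Span YZ, ΣM about Z: R_Y^{YZ}·9.5 = 871.9 + 213.6, so R_Y^{YZ} = 114.3 kN and R_Z = 351.5 − 114.3 = 237.2 kN.
R_Y = 69.04 + 114.3 = 183.3 kN.

R_Y = 183.3 kN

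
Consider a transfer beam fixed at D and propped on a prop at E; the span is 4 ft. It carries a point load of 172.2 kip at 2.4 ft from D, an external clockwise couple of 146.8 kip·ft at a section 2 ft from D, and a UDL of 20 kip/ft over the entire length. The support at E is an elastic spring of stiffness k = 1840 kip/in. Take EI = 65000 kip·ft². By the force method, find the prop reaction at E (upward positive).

Release the roller at E. Primary structure: cantilever fixed at D.
Deflection at E on the released cantilever, summing each load's contribution:
  point load 172.2 at a = 2.4: Pa²(3L − a)/(6EI) = 1587/EI
  clockwise couple 146.8 at a = 2: M₀a(2L − a)/(2EI) = 880.8/EI
  UDL 20: wL⁴/(8EI) = 640/EI
  δ_0 = 3108/EI
Flexibility coefficient — unit upward force at E: δ_{EE} = L³/(3EI) = 21.33/EI.
With EI = 65000 kip·ft²: δ_0 = 0.047812 ft and δ_{EE} = 0.000328 ft/kip.
Compatibility — the spring shortens by R_E/k under the reaction it provides: δ_0 − R_E·δ_{EE} = R_E/k. With 1/k = 1/(1840×12) ft/kip = 0.000045 ft/kip, R_E = δ_0 / (δ_{EE} + 1/k) = 0.047812 / (0.000328 + 0.000045) = 128 kip.

R_E = 128 kip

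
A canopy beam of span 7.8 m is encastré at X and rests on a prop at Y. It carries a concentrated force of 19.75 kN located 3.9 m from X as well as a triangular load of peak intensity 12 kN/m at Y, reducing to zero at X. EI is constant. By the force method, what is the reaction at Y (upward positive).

R_Y = 31.91 kN

Take the reaction at Y as the redundant and release it; the primary structure is a cantilever fixed at X.
Deflection at Y on the released cantilever, summing each load's contribution:
  point load 19.75 at a = 3.9: Pa²(3L − a)/(6EI) = 976.3/EI
  triangular load, peak 12 at the free end: 11w₀L⁴/(120EI) = 4072/EI
  δ_0 = 5048/EI
Tip deflection under a unit load at Y: L³/(3EI) = 158.2/EI.
Compatibility at Y: δ_0 − R_Y·δ_{YY} = 0, so R_Y = 5048/158.2 = 31.91 kN.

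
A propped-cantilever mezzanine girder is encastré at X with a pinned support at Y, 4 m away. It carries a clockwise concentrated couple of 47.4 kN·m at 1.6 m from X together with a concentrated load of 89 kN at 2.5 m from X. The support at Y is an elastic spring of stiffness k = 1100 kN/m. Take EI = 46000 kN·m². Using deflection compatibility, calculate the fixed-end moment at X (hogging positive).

Take the reaction at Y as the redundant and release it; the primary structure is a cantilever fixed at X.
Deflection at Y on the released cantilever, summing each load's contribution:
  clockwise couple 47.4 at a = 1.6: M₀a(2L − a)/(2EI) = 242.7/EI
  point load 89 at a = 2.5: Pa²(3L − a)/(6EI) = 880.7/EI
  δ_0 = 1123/EI
Tip deflection under a unit load at Y: L³/(3EI) = 21.33/EI.
With EI = 46000 kN·m²: δ_0 = 0.024422 m and δ_{YY} = 0.000464 m/kN.
Compatibility — the spring shortens by R_Y/k under the reaction it provides: δ_0 − R_Y·δ_{YY} = R_Y/k. With 1/k = 0.000909 m/kN, R_Y = δ_0 / (δ_{YY} + 1/k) = 0.024422 / (0.000464 + 0.000909) = 17.79 kN.
Moment equilibrium about X: M_X = Σ(load moments about X) − R_Y·L = 269.9 − 17.79×4 = 198.7 kN·m.

M_X = 198.7 kN·m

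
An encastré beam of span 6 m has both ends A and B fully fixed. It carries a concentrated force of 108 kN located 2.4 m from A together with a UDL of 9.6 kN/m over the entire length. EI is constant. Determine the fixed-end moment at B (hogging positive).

Release both end moments; the primary structure is a simply-supported span AB with redundants M_A and M_B.
End rotations of the released simple span under the applied load (×1/EI):
  at A: point load 108 at a = 2.4: Pab(L + b)/(6LEI) = 248.8/EI
  at B: point load 108 at a = 2.4: Pab(L + a)/(6LEI) = 217.7/EI
  at A: UDL 9.6: wL³/(24EI) = 86.4/EI
  at B: UDL 9.6: wL³/(24EI) = 86.4/EI
  θ_A0 = 335.2/EI,  θ_B0 = 304.1/EI
Flexibility coefficients: a unit moment at one end gives L/(3EI) there and L/(6EI) at the far end, so f₁₁ = f₂₂ = 2/EI and f₁₂ = f₂₁ = 1/EI.
Compatibility — zero rotation at each built-in end:
  2 M_A + 1 M_B = 335.2
  1 M_A + 2 M_B = 304.1
Solving the pair gives M_A = 122.1 kN·m and M_B = 91.01 kN·m (hogging).

M_B = 91.01 kN·m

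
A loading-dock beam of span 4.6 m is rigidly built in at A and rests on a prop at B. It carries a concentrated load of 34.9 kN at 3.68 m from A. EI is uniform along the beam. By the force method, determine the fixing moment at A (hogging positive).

M_A = 15.41 kN·m

Choose R_B as the redundant. The primary structure is the cantilever fixed at A.
Primary-structure tip deflection at B by superposition:
  point load 34.9 at a = 3.68: Pa²(3L − a)/(6EI) = 797.2/EI
Flexibility coefficient — unit upward force at B: δ_{BB} = L³/(3EI) = 32.45/EI.
Compatibility at B: δ_0 − R_B·δ_{BB} = 0, so R_B = 797.2/32.45 = 24.57 kN.
Moment equilibrium about A: M_A = Σ(load moments about A) − R_B·L = 128.4 − 24.57×4.6 = 15.41 kN·m.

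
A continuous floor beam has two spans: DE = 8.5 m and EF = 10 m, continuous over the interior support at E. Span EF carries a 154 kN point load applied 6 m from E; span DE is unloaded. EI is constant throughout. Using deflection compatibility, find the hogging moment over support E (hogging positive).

Insert a hinge at E; M_E is the redundant, and each span becomes simply supported.
Rotations at E on the released spans (each span's end-slope, ×1/EI):
  span EF: point load 154 at a = 6: Pab(L + b)/(6LEI) = 862.4/EI
  relative rotation θ_0 = (0 + 862.4)/EI = 862.4/EI
A unit hogging moment at E produces rotation L₁/(3EI) + L₂/(3EI) = 6.167/EI.
Slope continuity at E: θ_0 = M_E·6.167/EI, so M_E = 862.4/6.167 = 139.8 kN·m (hogging).

M_E = 139.8 kN·m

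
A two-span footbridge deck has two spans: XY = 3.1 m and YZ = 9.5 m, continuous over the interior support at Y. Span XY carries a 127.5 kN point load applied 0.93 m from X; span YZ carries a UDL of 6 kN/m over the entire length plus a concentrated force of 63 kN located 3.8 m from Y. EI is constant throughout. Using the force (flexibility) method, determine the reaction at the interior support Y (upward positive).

Take M_Y as the redundant. Released structure: two simple spans XY and YZ with a hinge at Y.
End slopes at the hinge Y, treating each span as simply supported:
  span XY: point load 127.5 at a = 0.93: Pab(L + a)/(6LEI) = 55.75/EI
  span YZ: UDL 6: wL³/(24EI) = 214.3/EI
  span YZ: point load 63 at a = 3.8: Pab(L + b)/(6LEI) = 363.9/EI
  relative rotation θ_0 = (55.75 + 578.2)/EI = 634/EI
A unit hogging moment at Y produces rotation L₁/(3EI) + L₂/(3EI) = 4.2/EI.
Slope continuity at Y: θ_0 = M_Y·4.2/EI, so M_Y = 634/4.2 = 150.9 kN·m (hogging).
Span XY, ΣM about X with M_Y applied at Y: R_Y^{XY}·3.1 = 118.6 + 150.9, so R_Y^{XY} = 86.94 kN and R_X = 127.5 − 86.94 = 40.56 kN.
Span YZ, ΣM about Z: R_Y^{YZ}·9.5 = 629.9 + 150.9, so R_Y^{YZ} = 82.19 kN and R_Z = 120 − 82.19 = 37.81 kN.
R_Y = 86.94 + 82.19 = 169.1 kN.

R_Y = 169.1 kN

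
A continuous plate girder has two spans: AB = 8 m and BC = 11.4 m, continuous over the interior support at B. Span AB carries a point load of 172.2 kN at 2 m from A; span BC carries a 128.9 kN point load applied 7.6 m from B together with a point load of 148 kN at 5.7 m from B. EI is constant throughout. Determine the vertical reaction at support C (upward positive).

Release continuity at B by inserting a hinge; the redundant is the internal moment M_B. The primary structure is two simply-supported spans AB and BC.
Discontinuity in slope at B on the released structure — sum the simple-span end rotations:
  span AB: point load 172.2 at a = 2: Pab(L + a)/(6LEI) = 430.5/EI
  span BC: point load 128.9 at a = 7.6: Pab(L + b)/(6LEI) = 827.3/EI
  span BC: point load 148 at a = 5.7: Pab(L + b)/(6LEI) = 1202/EI
  relative rotation θ_0 = (430.5 + 2029)/EI = 2460/EI
A unit hogging moment at B produces rotation L₁/(3EI) + L₂/(3EI) = 6.467/EI.
Compatibility: M_B·(L₁+L₂)/(3EI) = θ_0, giving M_B = 380.4 kN·m (hogging).
Span BC, ΣM about C: R_B^{BC}·11.4 = 1333 + 380.4, so R_B^{BC} = 150.3 kN and R_C = 276.9 − 150.3 = 126.6 kN.

R_C = 126.6 kN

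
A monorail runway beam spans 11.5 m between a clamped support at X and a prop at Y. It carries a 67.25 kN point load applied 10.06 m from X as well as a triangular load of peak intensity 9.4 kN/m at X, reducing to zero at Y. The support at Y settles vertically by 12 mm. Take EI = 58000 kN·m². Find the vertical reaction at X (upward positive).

R_X = 57.18 kN

Remove the prop at Y; the released (primary) structure is a cantilever built in at X.
Downward deflection at the released point Y due to the loads:
  point load 67.25 at a = 10.06: Pa²(3L − a)/(6EI) = 27723/EI
  triangular load, peak 9.4 at the fixed end: w₀L⁴/(30EI) = 5480/EI
  δ_0 = 33203/EI
Tip deflection under a unit load at Y: L³/(3EI) = 507/EI.
With EI = 58000 kN·m²: δ_0 = 0.57247 m and δ_{YY} = 0.008741 m/kN.
Compatibility — the beam at Y must follow the support down by 0.012 m: δ_0 − R_Y·δ_{YY} = 0.012, so R_Y = (0.57247 − 0.012)/0.008741 = 64.12 kN.
Vertical equilibrium: R_X = ΣP − R_Y = 121.3 − 64.12 = 57.18 kN.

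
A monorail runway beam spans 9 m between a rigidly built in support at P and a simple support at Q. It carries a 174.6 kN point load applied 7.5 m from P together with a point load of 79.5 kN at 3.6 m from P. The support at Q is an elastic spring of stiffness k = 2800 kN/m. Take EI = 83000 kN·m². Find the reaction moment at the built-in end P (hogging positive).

Choose R_Q as the redundant. The primary structure is the cantilever fixed at P.
Downward deflection at the released point Q due to the loads:
  point load 174.6 at a = 7.5: Pa²(3L − a)/(6EI) = 31919/EI
  point load 79.5 at a = 3.6: Pa²(3L − a)/(6EI) = 4018/EI
  δ_0 = 35937/EI
Flexibility coefficient — unit upward force at Q: δ_{QQ} = L³/(3EI) = 243/EI.
With EI = 83000 kN·m²: δ_0 = 0.43298 m and δ_{QQ} = 0.002928 m/kN.
Compatibility — the spring shortens by R_Q/k under the reaction it provides: δ_0 − R_Q·δ_{QQ} = R_Q/k. With 1/k = 0.000357 m/kN, R_Q = δ_0 / (δ_{QQ} + 1/k) = 0.43298 / (0.002928 + 0.000357) = 131.8 kN.
Moment equilibrium about P: M_P = Σ(load moments about P) − R_Q·L = 1596 − 131.8×9 = 409.4 kN·m.

M_P = 409.4 kN·m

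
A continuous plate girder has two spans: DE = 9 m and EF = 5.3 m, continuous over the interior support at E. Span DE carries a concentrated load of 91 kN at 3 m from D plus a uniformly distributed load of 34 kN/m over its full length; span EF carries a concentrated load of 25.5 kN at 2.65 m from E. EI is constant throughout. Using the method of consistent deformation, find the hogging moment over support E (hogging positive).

Insert a hinge at E; M_E is the redundant, and each span becomes simply supported.
Discontinuity in slope at E on the released structure — sum the simple-span end rotations:
  span DE: point load 91 at a = 3: Pab(L + a)/(6LEI) = 364/EI
  span DE: UDL 34: wL³/(24EI) = 1033/EI
  span EF: point load 25.5 at a = 2.65: Pab(L + b)/(6LEI) = 44.77/EI
  relative rotation θ_0 = (1397 + 44.77)/EI = 1442/EI
A unit hogging moment at E produces rotation L₁/(3EI) + L₂/(3EI) = 4.767/EI.
Compatibility: M_E·(L₁+L₂)/(3EI) = θ_0, giving M_E = 302.4 kN·m (hogging).

M_E = 302.4 kN·m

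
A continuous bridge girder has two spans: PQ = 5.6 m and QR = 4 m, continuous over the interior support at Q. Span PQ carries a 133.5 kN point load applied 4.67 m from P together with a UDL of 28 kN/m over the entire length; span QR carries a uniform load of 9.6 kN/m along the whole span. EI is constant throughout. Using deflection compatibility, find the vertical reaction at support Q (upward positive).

Release continuity at Q by inserting a hinge; the redundant is the internal moment M_Q. The primary structure is two simply-supported spans PQ and QR.
Rotations at Q on the released spans (each span's end-slope, ×1/EI):
  span PQ: point load 133.5 at a = 4.67: Pab(L + a)/(6LEI) = 177.2/EI
  span PQ: UDL 28: wL³/(24EI) = 204.9/EI
  span QR: UDL 9.6: wL³/(24EI) = 25.6/EI
  relative rotation θ_0 = (382.1 + 25.6)/EI = 407.7/EI
A unit hogging moment at Q produces rotation L₁/(3EI) + L₂/(3EI) = 3.2/EI.
Slope continuity at Q: θ_0 = M_Q·3.2/EI, so M_Q = 407.7/3.2 = 127.4 kN·m (hogging).
Span PQ, ΣM about P with M_Q applied at Q: R_Q^{PQ}·5.6 = 1062 + 127.4, so R_Q^{PQ} = 212.5 kN and R_P = 290.3 − 212.5 = 77.82 kN.
Span QR, ΣM about R: R_Q^{QR}·4 = 76.8 + 127.4, so R_Q^{QR} = 51.05 kN and R_R = 38.4 − 51.05 = -12.65 kN.
R_Q = 212.5 + 51.05 = 263.5 kN.

R_Q = 263.5 kN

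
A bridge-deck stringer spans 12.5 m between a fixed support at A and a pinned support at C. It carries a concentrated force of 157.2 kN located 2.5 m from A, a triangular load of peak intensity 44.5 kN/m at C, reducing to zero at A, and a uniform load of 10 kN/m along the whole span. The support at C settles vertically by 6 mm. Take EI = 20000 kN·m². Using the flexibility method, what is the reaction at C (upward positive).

R_C = 208.5 kN

Release the roller at C. Primary structure: cantilever fixed at A.
Deflection at C on the released cantilever, summing each load's contribution:
  point load 157.2 at a = 2.5: Pa²(3L − a)/(6EI) = 5731/EI
  triangular load, peak 44.5 at the free end: 11w₀L⁴/(120EI) = 99589/EI
  UDL 10: wL⁴/(8EI) = 30518/EI
  δ_0 = 135838/EI
Tip deflection under a unit load at C: L³/(3EI) = 651/EI.
With EI = 20000 kN·m²: δ_0 = 6.7919 m and δ_{CC} = 0.032552 m/kN.
Compatibility — the beam at C must follow the support down by 0.006 m: δ_0 − R_C·δ_{CC} = 0.006, so R_C = (6.7919 − 0.006)/0.032552 = 208.5 kN.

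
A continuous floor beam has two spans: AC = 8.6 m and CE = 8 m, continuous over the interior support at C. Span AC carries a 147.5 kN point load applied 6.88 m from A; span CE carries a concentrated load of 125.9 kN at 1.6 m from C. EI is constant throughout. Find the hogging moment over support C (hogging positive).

M_C = 164.5 kN·m

Take M_C as the redundant. Released structure: two simple spans AC and CE with a hinge at C.
Rotations at C on the released spans (each span's end-slope, ×1/EI):
  span AC: point load 147.5 at a = 6.88: Pab(L + a)/(6LEI) = 523.6/EI
  span CE: point load 125.9 at a = 1.6: Pab(L + b)/(6LEI) = 386.8/EI
  relative rotation θ_0 = (523.6 + 386.8)/EI = 910.4/EI
A unit hogging moment at C produces rotation L₁/(3EI) + L₂/(3EI) = 5.533/EI.
Slope continuity at C: θ_0 = M_C·5.533/EI, so M_C = 910.4/5.533 = 164.5 kN·m (hogging).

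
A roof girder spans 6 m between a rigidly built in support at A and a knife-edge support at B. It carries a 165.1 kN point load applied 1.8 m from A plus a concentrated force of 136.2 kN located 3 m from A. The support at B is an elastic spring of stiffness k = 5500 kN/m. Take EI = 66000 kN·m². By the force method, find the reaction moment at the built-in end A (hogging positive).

M_A = 383.7 kN·m

Take the reaction at B as the redundant and release it; the primary structure is a cantilever fixed at A.
Primary-structure tip deflection at B by superposition:
  point load 165.1 at a = 1.8: Pa²(3L − a)/(6EI) = 1444/EI
  point load 136.2 at a = 3: Pa²(3L − a)/(6EI) = 3064/EI
  δ_0 = 4509/EI
Flexibility coefficient — unit upward force at B: δ_{BB} = L³/(3EI) = 72/EI.
With EI = 66000 kN·m²: δ_0 = 0.068315 m and δ_{BB} = 0.001091 m/kN.
Compatibility — the spring shortens by R_B/k under the reaction it provides: δ_0 − R_B·δ_{BB} = R_B/k. With 1/k = 0.000182 m/kN, R_B = δ_0 / (δ_{BB} + 1/k) = 0.068315 / (0.001091 + 0.000182) = 53.68 kN.
Moment equilibrium about A: M_A = Σ(load moments about A) − R_B·L = 705.8 − 53.68×6 = 383.7 kN·m.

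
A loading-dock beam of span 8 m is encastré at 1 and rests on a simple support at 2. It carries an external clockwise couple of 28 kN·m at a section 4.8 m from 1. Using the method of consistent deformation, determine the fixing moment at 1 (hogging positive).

M_1 = -7.28 kN·m

Remove the prop at 2; the released (primary) structure is a cantilever built in at 1.
Free-end deflection of the primary structure under the applied loading (downward +):
  clockwise couple 28 at a = 4.8: M₀a(2L − a)/(2EI) = 752.6/EI
Tip deflection under a unit load at 2: L³/(3EI) = 170.7/EI.
Compatibility at 2: δ_0 − R_2·δ_{22} = 0, so R_2 = 752.6/170.7 = 4.41 kN.
Moment equilibrium about 1: M_1 = Σ(load moments about 1) − R_2·L = 28 − 4.41×8 = -7.28 kN·m.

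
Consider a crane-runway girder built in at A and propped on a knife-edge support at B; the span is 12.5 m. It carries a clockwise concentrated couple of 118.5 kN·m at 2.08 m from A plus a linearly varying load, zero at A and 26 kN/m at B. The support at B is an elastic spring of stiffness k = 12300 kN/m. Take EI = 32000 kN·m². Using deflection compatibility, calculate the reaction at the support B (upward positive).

Release the roller at B. Primary structure: cantilever fixed at A.
Free-end deflection of the primary structure under the applied loading (downward +):
  clockwise couple 118.5 at a = 2.08: M₀a(2L − a)/(2EI) = 2825/EI
  triangular load, peak 26 at the free end: 11w₀L⁴/(120EI) = 58187/EI
  δ_0 = 61012/EI
Flexibility coefficient — unit upward force at B: δ_{BB} = L³/(3EI) = 651/EI.
With EI = 32000 kN·m²: δ_0 = 1.9066 m and δ_{BB} = 0.020345 m/kN.
Compatibility — the spring shortens by R_B/k under the reaction it provides: δ_0 − R_B·δ_{BB} = R_B/k. With 1/k = 0.000081 m/kN, R_B = δ_0 / (δ_{BB} + 1/k) = 1.9066 / (0.020345 + 0.000081) = 93.34 kN.

R_B = 93.34 kN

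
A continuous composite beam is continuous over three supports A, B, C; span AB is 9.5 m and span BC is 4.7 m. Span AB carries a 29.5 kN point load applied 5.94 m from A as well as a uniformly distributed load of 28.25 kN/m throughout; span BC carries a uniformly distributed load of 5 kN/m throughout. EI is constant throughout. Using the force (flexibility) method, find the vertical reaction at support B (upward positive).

R_B = 245 kN

Take M_B as the redundant. Released structure: two simple spans AB and BC with a hinge at B.
Rotations at B on the released spans (each span's end-slope, ×1/EI):
  span AB: point load 29.5 at a = 5.94: Pab(L + a)/(6LEI) = 169/EI
  span AB: UDL 28.25: wL³/(24EI) = 1009/EI
  span BC: UDL 5: wL³/(24EI) = 21.63/EI
  relative rotation θ_0 = (1178 + 21.63)/EI = 1200/EI
A unit hogging moment at B produces rotation L₁/(3EI) + L₂/(3EI) = 4.733/EI.
Slope continuity at B: θ_0 = M_B·4.733/EI, so M_B = 1200/4.733 = 253.5 kN·m (hogging).
Span AB, ΣM about A with M_B applied at B: R_B^{AB}·9.5 = 1450 + 253.5, so R_B^{AB} = 179.3 kN and R_A = 297.9 − 179.3 = 118.6 kN.
Span BC, ΣM about C: R_B^{BC}·4.7 = 55.23 + 253.5, so R_B^{BC} = 65.68 kN and R_C = 23.5 − 65.68 = -42.18 kN.
R_B = 179.3 + 65.68 = 245 kN.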